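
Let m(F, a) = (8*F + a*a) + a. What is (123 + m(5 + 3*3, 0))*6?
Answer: 1410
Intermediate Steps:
m(F, a) = a + a² + 8*F (m(F, a) = (8*F + a²) + a = (a² + 8*F) + a = a + a² + 8*F)
(123 + m(5 + 3*3, 0))*6 = (123 + (0 + 0² + 8*(5 + 3*3)))*6 = (123 + (0 + 0 + 8*(5 + 9)))*6 = (123 + (0 + 0 + 8*14))*6 = (123 + (0 + 0 + 112))*6 = (123 + 112)*6 = 235*6 = 1410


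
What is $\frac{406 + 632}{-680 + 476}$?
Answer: $- \frac{173}{34} \approx -5.0882$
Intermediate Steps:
$\frac{406 + 632}{-680 + 476} = \frac{1038}{-204} = 1038 \left(- \frac{1}{204}\right) = - \frac{173}{34}$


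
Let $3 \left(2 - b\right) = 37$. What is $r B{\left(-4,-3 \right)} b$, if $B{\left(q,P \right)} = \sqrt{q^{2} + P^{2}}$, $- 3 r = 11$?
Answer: $\frac{1705}{9} \approx 189.44$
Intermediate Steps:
$b = - \frac{31}{3}$ ($b = 2 - \frac{37}{3} = - \frac{31}{3} \approx -10.333$)
$r = - \frac{11}{3}$ ($r = \left(- \frac{1}{3}\right) 11 = - \frac{11}{3} \approx -3.6667$)
$B{\left(q,P \right)} = \sqrt{P^{2} + q^{2}}$
$r B{\left(-4,-3 \right)} b = - \frac{11 \sqrt{\left(-3\right)^{2} + \left(-4\right)^{2}}}{3} \left(- \frac{31}{3}\right) = - \frac{11 \sqrt{9 + 16}}{3} \left(- \frac{31}{3}\right) = - \frac{11 \sqrt{25}}{3} \left(- \frac{31}{3}\right) = \left(- \frac{11}{3}\right) 5 \left(- \frac{31}{3}\right) = \left(- \frac{55}{3}\right) \left(- \frac{31}{3}\right) = \frac{1705}{9}$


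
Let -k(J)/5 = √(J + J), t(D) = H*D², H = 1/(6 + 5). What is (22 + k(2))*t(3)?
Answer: 108/11 ≈ 9.8182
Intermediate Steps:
H = 1/11 ≈ 0.090909
t(D) = D²/11
k(J) = -5*√2*√J (k(J) = -5*√(J + J) = -5*√2*√J)
(22 + k(2))*t(3) = (22 - 5*√2*√2)*((1/11)*3²) = (22 - 10)*((1/11)*9) = 12*(9/11) = 108/11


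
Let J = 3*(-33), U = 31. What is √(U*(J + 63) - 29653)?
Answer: I*√30769 ≈ 175.41*I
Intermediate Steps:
J = -99
√(U*(J + 63) - 29653) = √(31*(-99 + 63) - 29653) = √(31*(-36) - 29653) = √(-1116 - 29653) = √(-30769) = I*√30769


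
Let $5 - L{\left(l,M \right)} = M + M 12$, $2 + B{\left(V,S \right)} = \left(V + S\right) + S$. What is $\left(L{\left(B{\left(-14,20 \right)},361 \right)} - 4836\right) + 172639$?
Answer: $163115$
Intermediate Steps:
$B{\left(V,S \right)} = -2 + V + 2 S$ ($B{\left(V,S \right)} = -2 + \left(\left(V + S\right) + S\right) = -2 + \left(\left(S + V\right) + S\right) = -2 + \left(V + 2 S\right) = -2 + V + 2 S$)
$L{\left(l,M \right)} = 5 - 13 M$ ($L{\left(l,M \right)} = 5 - \left(M + M 12\right) = 5 - \left(M + 12 M\right) = 5 - 13 M$)
$\left(L{\left(B{\left(-14,20 \right)},361 \right)} - 4836\right) + 172639 = \left(\left(5 - 4693\right) - 4836\right) + 172639 = \left(-4688 - 4836\right) + 172639 = -9524 + 172639 = 163115$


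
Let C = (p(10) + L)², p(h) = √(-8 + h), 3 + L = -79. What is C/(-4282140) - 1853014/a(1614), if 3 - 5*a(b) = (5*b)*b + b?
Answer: 6597784999789/9296947730790 + 41*√2/1070535 ≈ 0.70973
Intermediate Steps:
L = -82 (L = -3 - 79 = -82)
C = (-82 + √2)² (C = (√(-8 + 10) - 82)² = (√2 - 82)² = (-82 + √2)² ≈ 6494.1)
a(b) = ⅗ - b² - b/5 (a(b) = ⅗ - ((5*b)*b + b)/5 = ⅗ - (5*b² + b)/5 = ⅗ - (b + 5*b²)/5 = ⅗ + (-b² - b/5) = ⅗ - b² - b/5)
C/(-4282140) - 1853014/a(1614) = (82 - √2)²/(-4282140) - 1853014/(⅗ - 1*1614² - ⅕*1614) = (82 - √2)²*(-1/4282140) - 1853014/(⅗ - 1*2604996 - 1614/5) = -(82 - √2)²/4282140 - 1853014/(⅗ - 2604996 - 1614/5) = -(82 - √2)²/4282140 - 1853014/(-13026591/5) = -(82 - √2)²/4282140 - 1853014*(-5/13026591) = -(82 - √2)²/4282140 + 9265070/13026591 = 9265070/13026591 - (82 - √2)²/4282140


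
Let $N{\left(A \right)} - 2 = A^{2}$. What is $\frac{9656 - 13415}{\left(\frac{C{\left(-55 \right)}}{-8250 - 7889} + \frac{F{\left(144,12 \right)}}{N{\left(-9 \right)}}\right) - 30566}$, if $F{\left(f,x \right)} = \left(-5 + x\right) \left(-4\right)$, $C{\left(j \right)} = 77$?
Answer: $\frac{5035319583}{40944746225} \approx 0.12298$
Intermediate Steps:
$N{\left(A \right)} = 2 + A^{2}$
$F{\left(f,x \right)} = 20 - 4 x$
$\frac{9656 - 13415}{\left(\frac{C{\left(-55 \right)}}{-8250 - 7889} + \frac{F{\left(144,12 \right)}}{N{\left(-9 \right)}}\right) - 30566} = \frac{9656 - 13415}{\left(\frac{77}{-8250 - 7889} + \frac{20 - 48}{2 + \left(-9\right)^{2}}\right) - 30566} = \frac{9656 + \left(-18939 + 5524\right)}{\left(\frac{77}{-16139} + \frac{20 - 48}{2 + 81}\right) - 30566} = \frac{9656 - 13415}{\left(77 \left(- \frac{1}{16139}\right) - \frac{28}{83}\right) - 30566} = - \frac{3759}{\left(- \frac{77}{16139} - \frac{28}{83}\right) - 30566} = - \frac{3759}{- \frac{458283}{1339537} - 30566} = - \frac{3759}{- \frac{40944746225}{1339537}} = \left(-3759\right) \left(- \frac{1339537}{40944746225}\right) = \frac{5035319583}{40944746225}$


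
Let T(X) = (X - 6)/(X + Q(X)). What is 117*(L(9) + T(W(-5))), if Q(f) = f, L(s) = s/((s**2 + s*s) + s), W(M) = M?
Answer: 25623/190 ≈ 134.86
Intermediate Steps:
L(s) = s/(s + 2*s**2) (L(s) = s/((s**2 + s**2) + s) = s/(2*s**2 + s) = s/(s + 2*s**2))
T(X) = (-6 + X)/(2*X) (T(X) = (X - 6)/(X + X) = (-6 + X)/((2*X)) = (-6 + X)*(1/(2*X)) = (-6 + X)/(2*X))
117*(L(9) + T(W(-5))) = 117*(1/(1 + 2*9) + (1/2)*(-6 - 5)/(-5)) = 117*(1/(1 + 18) + (1/2)*(-1/5)*(-11)) = 117*(1/19 + 11/10) = 117*(219/190) = 25623/190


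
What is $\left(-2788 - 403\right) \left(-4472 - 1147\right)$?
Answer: $17930229$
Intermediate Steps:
$\left(-2788 - 403\right) \left(-4472 - 1147\right) = \left(-3191\right) \left(-5619\right) = 17930229$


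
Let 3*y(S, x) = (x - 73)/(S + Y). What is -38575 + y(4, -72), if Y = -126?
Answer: -14118305/366 ≈ -38575.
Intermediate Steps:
y(S, x) = (-73 + x)/(3*(-126 + S)) (y(S, x) = ((x - 73)/(S - 126))/3 = ((-73 + x)/(-126 + S))/3 = (-73 + x)/(3*(-126 + S)))
-38575 + y(4, -72) = -38575 + (-73 - 72)/(3*(-126 + 4)) = -38575 + (⅓)*(-145)/(-122) = -38575 + (⅓)*(-1/122)*(-145) = -38575 + 145/366 = -14118305/366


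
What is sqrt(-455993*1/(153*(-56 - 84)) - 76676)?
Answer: I*sqrt(976956636565)/3570 ≈ 276.87*I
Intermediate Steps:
sqrt(-455993*1/(153*(-56 - 84)) - 76676) = sqrt(-455993/((-140*153)) - 76676) = sqrt(-455993/(-21420) - 76676) = sqrt(-455993*(-1/21420) - 76676) = sqrt(455993/21420 - 76676) = sqrt(-1641943927/21420) = I*sqrt(976956636565)/3570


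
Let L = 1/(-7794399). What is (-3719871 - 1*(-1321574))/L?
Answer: 18693283738503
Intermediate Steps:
L = -1/7794399 ≈ -1.2830e-7
(-3719871 - 1*(-1321574))/L = (-3719871 - 1*(-1321574))/(-1/7794399) = (-3719871 + 1321574)*(-7794399) = -2398297*(-7794399) = 18693283738503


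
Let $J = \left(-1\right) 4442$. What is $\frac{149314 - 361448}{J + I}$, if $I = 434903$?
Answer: $- \frac{212134}{430461} \approx -0.49281$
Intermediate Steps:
$J = -4442$
$\frac{149314 - 361448}{J + I} = \frac{149314 - 361448}{-4442 + 434903} = - \frac{212134}{430461}$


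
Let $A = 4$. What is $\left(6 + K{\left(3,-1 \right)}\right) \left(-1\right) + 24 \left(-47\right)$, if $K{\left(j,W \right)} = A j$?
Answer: $-1146$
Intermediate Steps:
$K{\left(j,W \right)} = 4 j$
$\left(6 + K{\left(3,-1 \right)}\right) \left(-1\right) + 24 \left(-47\right) = \left(6 + 4 \cdot 3\right) \left(-1\right) + 24 \left(-47\right) = \left(6 + 12\right) \left(-1\right) - 1128 = 18 \left(-1\right) - 1128 = -18 - 1128 = -1146$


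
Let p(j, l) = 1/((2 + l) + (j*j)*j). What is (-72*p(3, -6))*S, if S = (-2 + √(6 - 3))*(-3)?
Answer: -432/23 + 216*√3/23 ≈ -2.5164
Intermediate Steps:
p(j, l) = 1/(2 + l + j³) (p(j, l) = 1/((2 + l) + j²*j) = 1/((2 + l) + j³) = 1/(2 + l + j³))
S = 6 - 3*√3 (S = (-2 + √3)*(-3) = 6 - 3*√3 ≈ 0.80385)
(-72*p(3, -6))*S = (-72/(2 - 6 + 3³))*(6 - 3*√3) = (-72/(2 - 6 + 27))*(6 - 3*√3) = (-72/23)*(6 - 3*√3) = (-72*1/23)*(6 - 3*√3) = -72*(6 - 3*√3)/23 = -432/23 + 216*√3/23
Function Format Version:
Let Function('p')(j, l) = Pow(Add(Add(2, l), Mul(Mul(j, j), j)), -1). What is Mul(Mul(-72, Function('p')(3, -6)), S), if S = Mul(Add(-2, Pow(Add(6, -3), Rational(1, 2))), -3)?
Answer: Add(Rational(-432, 23), Mul(Rational(216, 23), Pow(3, Rational(1, 2)))) ≈ -2.5164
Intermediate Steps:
Function('p')(j, l) = Pow(Add(2, l, Pow(j, 3)), -1) (Function('p')(j, l) = Pow(Add(Add(2, l), Mul(Pow(j, 2), j)), -1) = Pow(Add(Add(2, l), Pow(j, 3)), -1) = Pow(Add(2, l, Pow(j, 3)), -1))
S = Add(6, Mul(-3, Pow(3, Rational(1, 2)))) (S = Mul(Add(-2, Pow(3, Rational(1, 2))), -3) = Add(6, Mul(-3, Pow(3, Rational(1, 2)))) ≈ 0.80385)
Mul(Mul(-72, Function('p')(3, -6)), S) = Mul(Mul(-72, Pow(Add(2, -6, Pow(3, 3)), -1)), Add(6, Mul(-3, Pow(3, Rational(1, 2))))) = Mul(Mul(-72, Pow(Add(2, -6, 27), -1)), Add(6, Mul(-3, Pow(3, Rational(1, 2))))) = Mul(Mul(-72, Pow(23, -1)), Add(6, Mul(-3, Pow(3, Rational(1, 2))))) = Mul(Mul(-72, Rational(1, 23)), Add(6, Mul(-3, Pow(3, Rational(1, 2))))) = Mul(Rational(-72, 23), Add(6, Mul(-3, Pow(3, Rational(1, 2))))) = Add(Rational(-432, 23), Mul(Rational(216, 23), Pow(3, Rational(1, 2))))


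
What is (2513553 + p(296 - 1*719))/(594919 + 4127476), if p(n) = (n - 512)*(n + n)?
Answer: 3304563/4722395 ≈ 0.69976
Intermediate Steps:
p(n) = 2*n*(-512 + n) (p(n) = (-512 + n)*(2*n) = 2*n*(-512 + n))
(2513553 + p(296 - 1*719))/(594919 + 4127476) = (2513553 + 2*(296 - 1*719)*(-512 + (296 - 1*719)))/(594919 + 4127476) = (2513553 + 2*(296 - 719)*(-512 + (296 - 719)))/4722395 = (2513553 + 2*(-423)*(-512 - 423))*(1/4722395) = (2513553 + 2*(-423)*(-935))*(1/4722395) = (2513553 + 791010)*(1/4722395) = 3304563*(1/4722395) = 3304563/4722395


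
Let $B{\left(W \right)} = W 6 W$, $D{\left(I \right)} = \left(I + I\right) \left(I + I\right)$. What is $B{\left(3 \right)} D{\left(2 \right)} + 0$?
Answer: $864$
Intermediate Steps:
$D{\left(I \right)} = 4 I^{2}$ ($D{\left(I \right)} = 2 I 2 I = 4 I^{2}$)
$B{\left(W \right)} = 6 W^{2}$ ($B{\left(W \right)} = 6 W W = 6 W^{2}$)
$B{\left(3 \right)} D{\left(2 \right)} + 0 = 6 \cdot 3^{2} \cdot 4 \cdot 2^{2} + 0 = 6 \cdot 9 \cdot 4 \cdot 4 + 0 = 54 \cdot 16 + 0 = 864 + 0 = 864$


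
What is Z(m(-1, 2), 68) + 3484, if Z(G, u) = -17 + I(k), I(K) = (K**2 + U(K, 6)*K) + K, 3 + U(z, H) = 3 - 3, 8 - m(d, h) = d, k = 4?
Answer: 3475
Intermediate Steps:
m(d, h) = 8 - d
U(z, H) = -3 (U(z, H) = -3 + (3 - 3) = -3 + 0 = -3)
I(K) = K**2 - 2*K (I(K) = (K**2 - 3*K) + K = K**2 - 2*K)
Z(G, u) = -9 (Z(G, u) = -17 + 4*(-2 + 4) = -17 + 4*2 = -17 + 8 = -9)
Z(m(-1, 2), 68) + 3484 = -9 + 3484 = 3475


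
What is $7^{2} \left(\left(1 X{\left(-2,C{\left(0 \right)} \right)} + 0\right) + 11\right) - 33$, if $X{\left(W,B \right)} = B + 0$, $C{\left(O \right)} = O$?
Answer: $506$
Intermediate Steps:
$X{\left(W,B \right)} = B$
$7^{2} \left(\left(1 X{\left(-2,C{\left(0 \right)} \right)} + 0\right) + 11\right) - 33 = 7^{2} \left(\left(1 \cdot 0 + 0\right) + 11\right) - 33 = 49 \left(\left(0 + 0\right) + 11\right) - 33 = 49 \left(0 + 11\right) - 33 = 49 \cdot 11 - 33 = 539 - 33 = 506$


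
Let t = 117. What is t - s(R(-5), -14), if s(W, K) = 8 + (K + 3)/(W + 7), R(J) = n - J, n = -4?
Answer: 883/8 ≈ 110.38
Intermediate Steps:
R(J) = -4 - J
s(W, K) = 8 + (3 + K)/(7 + W)
t - s(R(-5), -14) = 117 - (59 - 14 + 8*(-4 - 1*(-5)))/(7 + (-4 - 1*(-5))) = 117 - (59 - 14 + 8*(-4 + 5))/(7 + (-4 + 5)) = 117 - (59 - 14 + 8*1)/(7 + 1) = 117 - (59 - 14 + 8)/8 = 117 - 53/8 = 883/8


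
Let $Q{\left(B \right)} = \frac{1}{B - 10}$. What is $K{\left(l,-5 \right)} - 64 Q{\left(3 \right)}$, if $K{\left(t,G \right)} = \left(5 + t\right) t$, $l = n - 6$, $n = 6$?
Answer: $\frac{64}{7} \approx 9.1429$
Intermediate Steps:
$Q{\left(B \right)} = \frac{1}{-10 + B}$
$l = 0$ ($l = 6 - 6 = 0$)
$K{\left(t,G \right)} = t \left(5 + t\right)$
$K{\left(l,-5 \right)} - 64 Q{\left(3 \right)} = 0 \left(5 + 0\right) - \frac{64}{-10 + 3} = 0 \cdot 5 - \frac{64}{-7} = 0 - - \frac{64}{7} = 0 + \frac{64}{7} = \frac{64}{7}$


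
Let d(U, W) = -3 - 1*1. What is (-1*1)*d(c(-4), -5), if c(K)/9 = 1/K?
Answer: 4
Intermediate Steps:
c(K) = 9/K
d(U, W) = -4 (d(U, W) = -3 - 1 = -4)
(-1*1)*d(c(-4), -5) = -1*1*(-4) = -1*(-4) = 4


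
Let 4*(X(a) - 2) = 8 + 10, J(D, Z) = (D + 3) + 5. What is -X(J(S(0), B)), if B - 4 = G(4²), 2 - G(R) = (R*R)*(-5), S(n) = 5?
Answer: -13/2 ≈ -6.5000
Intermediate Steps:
G(R) = 2 + 5*R² (G(R) = 2 - R*R*(-5) = 2 - R²*(-5) = 2 - (-5)*R² = 2 + 5*R²)
B = 1286 (B = 4 + (2 + 5*(4²)²) = 4 + (2 + 5*16²) = 4 + (2 + 5*256) = 4 + (2 + 1280) = 4 + 1282 = 1286)
J(D, Z) = 8 + D (J(D, Z) = (3 + D) + 5 = 8 + D)
X(a) = 13/2 (X(a) = 2 + (8 + 10)/4 = 2 + (¼)*18 = 2 + 9/2 = 13/2)
-X(J(S(0), B)) = -1*13/2 = -13/2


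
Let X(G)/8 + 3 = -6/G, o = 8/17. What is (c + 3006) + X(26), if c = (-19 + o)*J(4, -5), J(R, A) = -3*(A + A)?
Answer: 535764/221 ≈ 2424.3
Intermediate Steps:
J(R, A) = -6*A
o = 8/17 (o = 8*(1/17) = 8/17 ≈ 0.47059)
c = -9450/17 (c = (-19 + 8/17)*(-6*(-5)) = -315/17*30 = -9450/17 ≈ -555.88)
X(G) = -24 - 48/G (X(G) = -24 + 8*(-6/G) = -24 - 48/G)
(c + 3006) + X(26) = (-9450/17 + 3006) + (-24 - 48/26) = 41652/17 + (-24 - 48*1/26) = 41652/17 + (-24 - 24/13) = 41652/17 - 336/13 = 535764/221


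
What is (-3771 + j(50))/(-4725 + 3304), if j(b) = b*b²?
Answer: -121229/1421 ≈ -85.313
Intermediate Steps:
j(b) = b³
(-3771 + j(50))/(-4725 + 3304) = (-3771 + 50³)/(-4725 + 3304) = (-3771 + 125000)/(-1421) = 121229*(-1/1421) = -121229/1421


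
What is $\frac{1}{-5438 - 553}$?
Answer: $- \frac{1}{5991} \approx -0.00016692$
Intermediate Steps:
$\frac{1}{-5438 - 553} = \frac{1}{-5991} = - \frac{1}{5991}$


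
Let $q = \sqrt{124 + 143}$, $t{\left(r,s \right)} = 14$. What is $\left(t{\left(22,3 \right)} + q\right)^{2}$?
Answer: $\left(14 + \sqrt{267}\right)^{2} \approx 920.52$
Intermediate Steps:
$q = \sqrt{267} \approx 16.34$
$\left(t{\left(22,3 \right)} + q\right)^{2} = \left(14 + \sqrt{267}\right)^{2}$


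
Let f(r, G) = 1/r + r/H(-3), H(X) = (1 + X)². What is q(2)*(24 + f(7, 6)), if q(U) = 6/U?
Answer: 2175/28 ≈ 77.679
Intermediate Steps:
f(r, G) = 1/r + r/4 (f(r, G) = 1/r + r/((1 - 3)²) = 1/r + r/((-2)²) = 1/r + r/4)
q(2)*(24 + f(7, 6)) = (6/2)*(24 + (1/7 + (¼)*7)) = (6*(½))*(24 + (⅐ + 7/4)) = 3*(24 + 53/28) = 3*(725/28) = 2175/28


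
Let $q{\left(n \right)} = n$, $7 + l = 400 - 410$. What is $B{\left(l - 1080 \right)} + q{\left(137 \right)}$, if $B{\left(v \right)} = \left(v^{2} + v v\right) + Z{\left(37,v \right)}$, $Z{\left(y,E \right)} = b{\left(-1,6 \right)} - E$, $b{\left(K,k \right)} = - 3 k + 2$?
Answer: $2408036$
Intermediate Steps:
$l = -17$ ($l = -7 + \left(400 - 410\right) = -7 - 10 = -17$)
$b{\left(K,k \right)} = 2 - 3 k$
$Z{\left(y,E \right)} = -16 - E$ ($Z{\left(y,E \right)} = \left(2 - 18\right) - E = -16 - E$)
$B{\left(v \right)} = -16 - v + 2 v^{2}$ ($B{\left(v \right)} = \left(v^{2} + v v\right) - \left(16 + v\right) = \left(v^{2} + v^{2}\right) - \left(16 + v\right) = 2 v^{2} - \left(16 + v\right) = -16 - v + 2 v^{2}$)
$B{\left(l - 1080 \right)} + q{\left(137 \right)} = \left(-16 - \left(-17 - 1080\right) + 2 \left(-17 - 1080\right)^{2}\right) + 137 = \left(-16 - -1097 + 2 \left(-1097\right)^{2}\right) + 137 = \left(-16 + 1097 + 2 \cdot 1203409\right) + 137 = \left(-16 + 1097 + 2406818\right) + 137 = 2407899 + 137 = 2408036$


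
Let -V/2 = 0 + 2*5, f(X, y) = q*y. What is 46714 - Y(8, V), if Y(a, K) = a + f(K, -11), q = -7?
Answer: 46629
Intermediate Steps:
f(X, y) = -7*y
V = -20 (V = -2*(0 + 2*5) = -2*(0 + 10) = -2*10 = -20)
Y(a, K) = 77 + a (Y(a, K) = a - 7*(-11) = a + 77 = 77 + a)
46714 - Y(8, V) = 46714 - (77 + 8) = 46714 - 1*85 = 46714 - 85 = 46629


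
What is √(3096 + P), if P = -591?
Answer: √2505 ≈ 50.050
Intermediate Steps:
√(3096 + P) = √(3096 - 591) = √2505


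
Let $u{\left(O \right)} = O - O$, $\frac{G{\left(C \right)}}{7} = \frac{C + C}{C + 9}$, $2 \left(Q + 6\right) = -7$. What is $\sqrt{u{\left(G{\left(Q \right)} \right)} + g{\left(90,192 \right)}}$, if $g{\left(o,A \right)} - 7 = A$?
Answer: $\sqrt{199} \approx 14.107$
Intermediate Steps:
$Q = - \frac{19}{2}$ ($Q = -6 + \frac{1}{2} \left(-7\right) = -6 - \frac{7}{2} = - \frac{19}{2} \approx -9.5$)
$g{\left(o,A \right)} = 7 + A$
$G{\left(C \right)} = \frac{14 C}{9 + C}$ ($G{\left(C \right)} = 7 \frac{C + C}{C + 9} = 7 \frac{2 C}{9 + C} = \frac{14 C}{9 + C}$)
$u{\left(O \right)} = 0$
$\sqrt{u{\left(G{\left(Q \right)} \right)} + g{\left(90,192 \right)}} = \sqrt{0 + \left(7 + 192\right)} = \sqrt{0 + 199} = \sqrt{199}$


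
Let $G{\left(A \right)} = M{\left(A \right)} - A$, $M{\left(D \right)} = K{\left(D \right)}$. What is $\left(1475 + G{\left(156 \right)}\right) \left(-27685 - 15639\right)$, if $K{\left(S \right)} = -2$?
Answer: $-57057708$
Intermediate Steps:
$M{\left(D \right)} = -2$
$G{\left(A \right)} = -2 - A$
$\left(1475 + G{\left(156 \right)}\right) \left(-27685 - 15639\right) = \left(1475 - 158\right) \left(-27685 - 15639\right) = \left(1475 - 158\right) \left(-43324\right) = 1317 \left(-43324\right) = -57057708$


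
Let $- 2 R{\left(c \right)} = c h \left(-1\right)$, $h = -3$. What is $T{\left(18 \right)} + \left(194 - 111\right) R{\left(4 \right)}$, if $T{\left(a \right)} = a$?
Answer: $-480$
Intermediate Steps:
$R{\left(c \right)} = - \frac{3 c}{2}$ ($R{\left(c \right)} = - \frac{c \left(-3\right) \left(-1\right)}{2} = - \frac{- 3 c \left(-1\right)}{2} = - \frac{3 c}{2}$)
$T{\left(18 \right)} + \left(194 - 111\right) R{\left(4 \right)} = 18 + \left(194 - 111\right) \left(\left(- \frac{3}{2}\right) 4\right) = 18 + \left(194 - 111\right) \left(-6\right) = 18 + 83 \left(-6\right) = 18 - 498 = -480$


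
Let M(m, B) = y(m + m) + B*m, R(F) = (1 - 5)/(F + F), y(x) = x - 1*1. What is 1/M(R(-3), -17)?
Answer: -1/11 ≈ -0.090909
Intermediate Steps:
y(x) = -1 + x (y(x) = x - 1 = -1 + x)
R(F) = -2/F (R(F) = -4*1/(2*F) = -2/F)
M(m, B) = -1 + 2*m + B*m (M(m, B) = (-1 + (m + m)) + B*m = (-1 + 2*m) + B*m = -1 + 2*m + B*m)
1/M(R(-3), -17) = 1/(-1 + 2*(-2/(-3)) - (-34)/(-3)) = 1/(-1 + 2*(-2*(-⅓)) - (-34)*(-1)/3) = 1/(-1 + 2*(⅔) - 17*⅔) = 1/(-1 + 4/3 - 34/3) = 1/(-11) = -1/11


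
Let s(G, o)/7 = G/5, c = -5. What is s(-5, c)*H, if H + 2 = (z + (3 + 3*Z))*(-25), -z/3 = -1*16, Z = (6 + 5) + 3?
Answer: 16289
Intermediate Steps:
s(G, o) = 7*G/5 (s(G, o) = 7*(G/5) = 7*G/5)
Z = 14 (Z = 11 + 3 = 14)
z = 48 (z = -(-3)*16 = -3*(-16) = 48)
H = -2327 (H = -2 + (48 + (3 + 3*14))*(-25) = -2 + (48 + (3 + 42))*(-25) = -2 + (48 + 45)*(-25) = -2 + 93*(-25) = -2 - 2325 = -2327)
s(-5, c)*H = ((7/5)*(-5))*(-2327) = -7*(-2327) = 16289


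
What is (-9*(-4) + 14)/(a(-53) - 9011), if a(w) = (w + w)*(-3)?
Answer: -50/8693 ≈ -0.0057518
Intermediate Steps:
a(w) = -6*w (a(w) = (2*w)*(-3) = -6*w)
(-9*(-4) + 14)/(a(-53) - 9011) = (-9*(-4) + 14)/(-6*(-53) - 9011) = (36 + 14)/(318 - 9011) = 50/(-8693) = -1/8693*50 = -50/8693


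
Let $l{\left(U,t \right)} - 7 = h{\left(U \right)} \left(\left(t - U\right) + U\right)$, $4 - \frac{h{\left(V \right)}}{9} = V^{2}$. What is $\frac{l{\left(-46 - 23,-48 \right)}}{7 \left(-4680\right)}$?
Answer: $- \frac{2055031}{32760} \approx -62.73$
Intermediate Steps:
$h{\left(V \right)} = 36 - 9 V^{2}$
$l{\left(U,t \right)} = 7 + t \left(36 - 9 U^{2}\right)$ ($l{\left(U,t \right)} = 7 + \left(36 - 9 U^{2}\right) \left(\left(t - U\right) + U\right) = 7 + \left(36 - 9 U^{2}\right) t = 7 + t \left(36 - 9 U^{2}\right)$)
$\frac{l{\left(-46 - 23,-48 \right)}}{7 \left(-4680\right)} = \frac{7 - - 432 \left(-4 + \left(-46 - 23\right)^{2}\right)}{7 \left(-4680\right)} = \frac{7 - - 432 \left(-4 + \left(-69\right)^{2}\right)}{-32760} = \left(7 - - 432 \left(-4 + 4761\right)\right) \left(- \frac{1}{32760}\right) = \left(7 - \left(-432\right) 4757\right) \left(- \frac{1}{32760}\right) = \left(7 + 2055024\right) \left(- \frac{1}{32760}\right) = 2055031 \left(- \frac{1}{32760}\right) = - \frac{2055031}{32760}$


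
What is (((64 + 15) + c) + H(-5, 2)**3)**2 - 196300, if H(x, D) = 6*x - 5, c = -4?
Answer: 1831643700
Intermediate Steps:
H(x, D) = -5 + 6*x
(((64 + 15) + c) + H(-5, 2)**3)**2 - 196300 = (((64 + 15) - 4) + (-5 + 6*(-5))**3)**2 - 196300 = ((79 - 4) + (-5 - 30)**3)**2 - 196300 = (75 + (-35)**3)**2 - 196300 = (75 - 42875)**2 - 196300 = (-42800)**2 - 196300 = 1831840000 - 196300 = 1831643700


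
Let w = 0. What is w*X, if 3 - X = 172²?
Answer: 0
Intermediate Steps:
X = -29581 (X = 3 - 1*172² = 3 - 1*29584 = 3 - 29584 = -29581)
w*X = 0*(-29581) = 0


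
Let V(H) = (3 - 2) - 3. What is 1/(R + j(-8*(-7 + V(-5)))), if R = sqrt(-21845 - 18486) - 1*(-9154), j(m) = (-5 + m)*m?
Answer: 13978/195424815 - I*sqrt(40331)/195424815 ≈ 7.1526e-5 - 1.0276e-6*I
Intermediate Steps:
V(H) = -2 (V(H) = 1 - 3 = -2)
j(m) = m*(-5 + m)
R = 9154 + I*sqrt(40331) (R = sqrt(-40331) + 9154 = I*sqrt(40331) + 9154 = 9154 + I*sqrt(40331) ≈ 9154.0 + 200.83*I)
1/(R + j(-8*(-7 + V(-5)))) = 1/((9154 + I*sqrt(40331)) + (-8*(-7 - 2))*(-5 - 8*(-7 - 2))) = 1/((9154 + I*sqrt(40331)) + (-8*(-9))*(-5 - 8*(-9))) = 1/((9154 + I*sqrt(40331)) + 72*(-5 + 72)) = 1/((9154 + I*sqrt(40331)) + 72*67) = 1/((9154 + I*sqrt(40331)) + 4824) = 1/(13978 + I*sqrt(40331))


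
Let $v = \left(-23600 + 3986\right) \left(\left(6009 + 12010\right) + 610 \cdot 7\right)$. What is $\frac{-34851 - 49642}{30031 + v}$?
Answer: $\frac{84493}{437146415} \approx 0.00019328$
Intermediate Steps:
$v = -437176446$ ($v = - 19614 \left(18019 + 4270\right) = \left(-19614\right) 22289 = -437176446$)
$\frac{-34851 - 49642}{30031 + v} = \frac{-34851 - 49642}{30031 - 437176446} = - \frac{84493}{-437146415} = \left(-84493\right) \left(- \frac{1}{437146415}\right) = \frac{84493}{437146415}$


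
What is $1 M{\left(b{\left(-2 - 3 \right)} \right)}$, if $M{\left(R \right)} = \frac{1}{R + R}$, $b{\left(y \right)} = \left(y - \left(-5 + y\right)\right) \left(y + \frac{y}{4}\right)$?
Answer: $- \frac{2}{125} \approx -0.016$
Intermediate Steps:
$b{\left(y \right)} = \frac{25 y}{4}$ ($b{\left(y \right)} = 5 \left(y + y \frac{1}{4}\right) = 5 \left(y + \frac{y}{4}\right) = 5 \frac{5 y}{4} = \frac{25 y}{4}$)
$M{\left(R \right)} = \frac{1}{2 R}$
$1 M{\left(b{\left(-2 - 3 \right)} \right)} = 1 \frac{1}{2 \frac{25 \left(-2 - 3\right)}{4}} = 1 \frac{1}{2 \cdot \frac{25}{4} \left(-5\right)} = 1 \frac{1}{2 \left(- \frac{125}{4}\right)} = 1 \cdot \frac{1}{2} \left(- \frac{4}{125}\right) = 1 \left(- \frac{2}{125}\right) = - \frac{2}{125}$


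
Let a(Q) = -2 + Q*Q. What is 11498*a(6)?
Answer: 390932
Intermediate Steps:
a(Q) = -2 + Q**2
11498*a(6) = 11498*(-2 + 6**2) = 11498*(-2 + 36) = 11498*34 = 390932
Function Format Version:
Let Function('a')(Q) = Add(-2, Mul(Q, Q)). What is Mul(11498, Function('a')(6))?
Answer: 390932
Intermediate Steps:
Function('a')(Q) = Add(-2, Pow(Q, 2))
Mul(11498, Function('a')(6)) = Mul(11498, Add(-2, Pow(6, 2))) = Mul(11498, Add(-2, 36)) = Mul(11498, 34) = 390932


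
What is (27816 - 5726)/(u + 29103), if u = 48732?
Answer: 4418/15567 ≈ 0.28381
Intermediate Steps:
(27816 - 5726)/(u + 29103) = (27816 - 5726)/(48732 + 29103) = 22090/77835 = 22090*(1/77835) = 4418/15567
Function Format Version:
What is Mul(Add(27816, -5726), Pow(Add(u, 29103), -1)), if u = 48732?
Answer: Rational(4418, 15567) ≈ 0.28381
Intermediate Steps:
Mul(Add(27816, -5726), Pow(Add(u, 29103), -1)) = Mul(Add(27816, -5726), Pow(Add(48732, 29103), -1)) = Mul(22090, Pow(77835, -1)) = Mul(22090, Rational(1, 77835)) = Rational(4418, 15567)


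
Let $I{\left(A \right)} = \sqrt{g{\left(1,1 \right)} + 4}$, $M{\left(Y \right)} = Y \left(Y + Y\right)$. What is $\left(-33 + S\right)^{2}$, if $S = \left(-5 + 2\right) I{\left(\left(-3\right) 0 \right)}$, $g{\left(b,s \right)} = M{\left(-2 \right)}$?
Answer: $1197 + 396 \sqrt{3} \approx 1882.9$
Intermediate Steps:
$M{\left(Y \right)} = 2 Y^{2}$ ($M{\left(Y \right)} = Y 2 Y = 2 Y^{2}$)
$g{\left(b,s \right)} = 8$ ($g{\left(b,s \right)} = 2 \left(-2\right)^{2} = 2 \cdot 4 = 8$)
$I{\left(A \right)} = 2 \sqrt{3}$ ($I{\left(A \right)} = \sqrt{8 + 4} = \sqrt{12} = 2 \sqrt{3}$)
$S = - 6 \sqrt{3}$ ($S = \left(-5 + 2\right) 2 \sqrt{3} = - 3 \cdot 2 \sqrt{3} = - 6 \sqrt{3} \approx -10.392$)
$\left(-33 + S\right)^{2} = \left(-33 - 6 \sqrt{3}\right)^{2}$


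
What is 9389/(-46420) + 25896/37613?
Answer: 848943863/1745995460 ≈ 0.48622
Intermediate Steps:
9389/(-46420) + 25896/37613 = 9389*(-1/46420) + 25896*(1/37613) = -9389/46420 + 25896/37613 = 848943863/1745995460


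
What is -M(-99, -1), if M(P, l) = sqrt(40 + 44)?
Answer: -2*sqrt(21) ≈ -9.1651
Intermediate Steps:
M(P, l) = 2*sqrt(21) (M(P, l) = sqrt(84) = 2*sqrt(21))
-M(-99, -1) = -2*sqrt(21)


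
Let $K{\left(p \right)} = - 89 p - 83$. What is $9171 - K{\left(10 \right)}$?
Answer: $10144$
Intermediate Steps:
$K{\left(p \right)} = -83 - 89 p$
$9171 - K{\left(10 \right)} = 9171 - \left(-83 - 890\right) = 9171 - -973 = 9171 + 973 = 10144$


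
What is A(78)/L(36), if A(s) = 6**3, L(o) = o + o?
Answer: 3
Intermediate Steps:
L(o) = 2*o
A(s) = 216
A(78)/L(36) = 216/((2*36)) = 216/72 = 216*(1/72) = 3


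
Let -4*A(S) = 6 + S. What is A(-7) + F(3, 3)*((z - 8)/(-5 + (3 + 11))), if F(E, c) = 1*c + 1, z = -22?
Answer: -157/12 ≈ -13.083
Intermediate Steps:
A(S) = -3/2 - S/4 (A(S) = -(6 + S)/4 = -3/2 - S/4)
F(E, c) = 1 + c (F(E, c) = c + 1 = 1 + c)
A(-7) + F(3, 3)*((z - 8)/(-5 + (3 + 11))) = (-3/2 - 1/4*(-7)) + (1 + 3)*((-22 - 8)/(-5 + (3 + 11))) = (-3/2 + 7/4) + 4*(-30/(-5 + 14)) = 1/4 + 4*(-30/9) = 1/4 + 4*(-30*1/9) = 1/4 + 4*(-10/3) = 1/4 - 40/3 = -157/12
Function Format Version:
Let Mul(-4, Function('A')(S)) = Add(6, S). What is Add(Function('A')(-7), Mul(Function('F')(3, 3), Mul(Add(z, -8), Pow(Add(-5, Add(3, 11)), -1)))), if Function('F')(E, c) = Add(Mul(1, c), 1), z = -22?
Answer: Rational(-157, 12) ≈ -13.083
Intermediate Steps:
Function('A')(S) = Add(Rational(-3, 2), Mul(Rational(-1, 4), S)) (Function('A')(S) = Mul(Rational(-1, 4), Add(6, S)) = Add(Rational(-3, 2), Mul(Rational(-1, 4), S)))
Function('F')(E, c) = Add(1, c) (Function('F')(E, c) = Add(c, 1) = Add(1, c))
Add(Function('A')(-7), Mul(Function('F')(3, 3), Mul(Add(z, -8), Pow(Add(-5, Add(3, 11)), -1)))) = Add(Add(Rational(-3, 2), Mul(Rational(-1, 4), -7)), Mul(Add(1, 3), Mul(Add(-22, -8), Pow(Add(-5, Add(3, 11)), -1)))) = Add(Add(Rational(-3, 2), Rational(7, 4)), Mul(4, Mul(-30, Pow(Add(-5, 14), -1)))) = Add(Rational(1, 4), Mul(4, Mul(-30, Pow(9, -1)))) = Add(Rational(1, 4), Mul(4, Mul(-30, Rational(1, 9)))) = Add(Rational(1, 4), Mul(4, Rational(-10, 3))) = Add(Rational(1, 4), Rational(-40, 3)) = Rational(-157, 12)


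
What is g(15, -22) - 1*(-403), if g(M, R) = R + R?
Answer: 359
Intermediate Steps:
g(M, R) = 2*R
g(15, -22) - 1*(-403) = 2*(-22) - 1*(-403) = -44 + 403 = 359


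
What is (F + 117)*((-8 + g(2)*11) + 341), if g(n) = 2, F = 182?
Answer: 106145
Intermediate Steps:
(F + 117)*((-8 + g(2)*11) + 341) = (182 + 117)*((-8 + 2*11) + 341) = 299*((-8 + 22) + 341) = 299*(14 + 341) = 299*355 = 106145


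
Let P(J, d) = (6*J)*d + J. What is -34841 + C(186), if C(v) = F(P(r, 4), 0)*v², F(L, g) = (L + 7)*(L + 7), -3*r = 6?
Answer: 63933163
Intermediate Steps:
r = -2 (r = -⅓*6 = -2)
P(J, d) = J + 6*J*d (P(J, d) = 6*J*d + J = J + 6*J*d)
F(L, g) = (7 + L)² (F(L, g) = (7 + L)*(7 + L) = (7 + L)²)
C(v) = 1849*v² (C(v) = (7 - 2*(1 + 6*4))²*v² = (7 - 2*(1 + 24))²*v² = (7 - 2*25)²*v² = (7 - 50)²*v² = (-43)²*v² = 1849*v²)
-34841 + C(186) = -34841 + 1849*186² = -34841 + 1849*34596 = -34841 + 63968004 = 63933163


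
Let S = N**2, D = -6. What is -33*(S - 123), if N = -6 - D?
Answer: 4059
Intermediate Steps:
N = 0 (N = -6 - 1*(-6) = -6 + 6 = 0)
S = 0 (S = 0**2 = 0)
-33*(S - 123) = -33*(0 - 123) = -33*(-123) = 4059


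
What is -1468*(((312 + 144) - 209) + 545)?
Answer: -1162656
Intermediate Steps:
-1468*(((312 + 144) - 209) + 545) = -1468*((456 - 209) + 545) = -1468*(247 + 545) = -1468*792 = -1162656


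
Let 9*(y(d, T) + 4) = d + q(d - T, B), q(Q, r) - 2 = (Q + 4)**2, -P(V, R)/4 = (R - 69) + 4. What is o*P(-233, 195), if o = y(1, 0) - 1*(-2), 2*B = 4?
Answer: -5200/9 ≈ -577.78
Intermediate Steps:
B = 2 (B = (1/2)*4 = 2)
P(V, R) = 260 - 4*R (P(V, R) = -4*((R - 69) + 4) = -4*((-69 + R) + 4) = -4*(-65 + R) = 260 - 4*R)
q(Q, r) = 2 + (4 + Q)**2 (q(Q, r) = 2 + (Q + 4)**2 = 2 + (4 + Q)**2)
y(d, T) = -34/9 + d/9 + (4 + d - T)**2/9 (y(d, T) = -4 + (d + (2 + (4 + (d - T))**2))/9 = -4 + (d + (2 + (4 + d - T)**2))/9 = -4 + (2 + d + (4 + d - T)**2)/9 = -4 + (2/9 + d/9 + (4 + d - T)**2/9) = -34/9 + d/9 + (4 + d - T)**2/9)
o = 10/9 (o = (-34/9 + (1/9)*1 + (4 + 1 - 1*0)**2/9) - 1*(-2) = (-34/9 + 1/9 + (4 + 1 + 0)**2/9) + 2 = (-34/9 + 1/9 + (1/9)*5**2) + 2 = (-34/9 + 1/9 + (1/9)*25) + 2 = (-34/9 + 1/9 + 25/9) + 2 = -8/9 + 2 = 10/9 ≈ 1.1111)
o*P(-233, 195) = 10*(260 - 4*195)/9 = 10*(260 - 780)/9 = (10/9)*(-520) = -5200/9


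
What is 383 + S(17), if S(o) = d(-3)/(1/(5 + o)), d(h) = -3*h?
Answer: 581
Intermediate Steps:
S(o) = 45 + 9*o (S(o) = (-3*(-3))/(1/(5 + o)) = 9*(5 + o) = 45 + 9*o)
383 + S(17) = 383 + (45 + 9*17) = 383 + (45 + 153) = 383 + 198 = 581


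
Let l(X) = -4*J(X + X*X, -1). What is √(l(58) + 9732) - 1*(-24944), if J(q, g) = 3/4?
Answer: 24944 + 3*√1081 ≈ 25043.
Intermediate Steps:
J(q, g) = ¾ (J(q, g) = 3*(¼) = ¾)
l(X) = -3 (l(X) = -4*¾ = -3)
√(l(58) + 9732) - 1*(-24944) = √(-3 + 9732) - 1*(-24944) = √9729 + 24944 = 3*√1081 + 24944 = 24944 + 3*√1081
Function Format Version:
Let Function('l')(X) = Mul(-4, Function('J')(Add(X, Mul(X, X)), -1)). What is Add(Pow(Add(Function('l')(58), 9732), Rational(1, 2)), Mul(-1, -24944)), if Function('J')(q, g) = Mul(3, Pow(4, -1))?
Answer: Add(24944, Mul(3, Pow(1081, Rational(1, 2)))) ≈ 25043.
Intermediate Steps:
Function('J')(q, g) = Rational(3, 4) (Function('J')(q, g) = Mul(3, Rational(1, 4)) = Rational(3, 4))
Function('l')(X) = -3 (Function('l')(X) = Mul(-4, Rational(3, 4)) = -3)
Add(Pow(Add(Function('l')(58), 9732), Rational(1, 2)), Mul(-1, -24944)) = Add(Pow(Add(-3, 9732), Rational(1, 2)), Mul(-1, -24944)) = Add(Pow(9729, Rational(1, 2)), 24944) = Add(Mul(3, Pow(1081, Rational(1, 2))), 24944) = Add(24944, Mul(3, Pow(1081, Rational(1, 2))))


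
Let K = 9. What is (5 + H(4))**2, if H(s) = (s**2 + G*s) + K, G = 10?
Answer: 4900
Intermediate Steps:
H(s) = 9 + s**2 + 10*s (H(s) = (s**2 + 10*s) + 9 = 9 + s**2 + 10*s)
(5 + H(4))**2 = (5 + (9 + 4**2 + 10*4))**2 = (5 + (9 + 16 + 40))**2 = (5 + 65)**2 = 70**2 = 4900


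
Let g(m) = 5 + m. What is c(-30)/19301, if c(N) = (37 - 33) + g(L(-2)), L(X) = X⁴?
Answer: 25/19301 ≈ 0.0012953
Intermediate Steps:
c(N) = 25 (c(N) = (37 - 33) + (5 + (-2)⁴) = 4 + (5 + 16) = 4 + 21 = 25)
c(-30)/19301 = 25/19301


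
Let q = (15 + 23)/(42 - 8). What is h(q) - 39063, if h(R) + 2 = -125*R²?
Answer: -11334910/289 ≈ -39221.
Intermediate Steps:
q = 19/17 (q = 38/34 = 38*(1/34) = 19/17 ≈ 1.1176)
h(R) = -2 - 125*R²
h(q) - 39063 = (-2 - 125*(19/17)²) - 39063 = (-2 - 125*361/289) - 39063 = (-2 - 45125/289) - 39063 = -45703/289 - 39063 = -11334910/289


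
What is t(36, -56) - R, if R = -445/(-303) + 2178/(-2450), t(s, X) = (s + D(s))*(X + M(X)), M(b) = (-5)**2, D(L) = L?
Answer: -828677758/371175 ≈ -2232.6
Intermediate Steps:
M(b) = 25
t(s, X) = 2*s*(25 + X) (t(s, X) = (s + s)*(X + 25) = (2*s)*(25 + X) = 2*s*(25 + X))
R = 215158/371175 (R = -445*(-1/303) + 2178*(-1/2450) = 445/303 - 1089/1225 = 215158/371175 ≈ 0.57967)
t(36, -56) - R = 2*36*(25 - 56) - 1*215158/371175 = 2*36*(-31) - 215158/371175 = -2232 - 215158/371175 = -828677758/371175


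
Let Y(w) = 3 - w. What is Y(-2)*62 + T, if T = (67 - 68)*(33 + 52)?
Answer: 225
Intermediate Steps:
T = -85 (T = -1*85 = -85)
Y(-2)*62 + T = (3 - 1*(-2))*62 - 85 = (3 + 2)*62 - 85 = 5*62 - 85 = 310 - 85 = 225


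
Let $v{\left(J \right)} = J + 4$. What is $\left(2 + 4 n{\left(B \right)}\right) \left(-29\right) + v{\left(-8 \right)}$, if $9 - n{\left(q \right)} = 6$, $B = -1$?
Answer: $-410$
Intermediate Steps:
$n{\left(q \right)} = 3$ ($n{\left(q \right)} = 9 - 6 = 3$)
$v{\left(J \right)} = 4 + J$
$\left(2 + 4 n{\left(B \right)}\right) \left(-29\right) + v{\left(-8 \right)} = \left(2 + 4 \cdot 3\right) \left(-29\right) + \left(4 - 8\right) = \left(2 + 12\right) \left(-29\right) - 4 = 14 \left(-29\right) - 4 = -406 - 4 = -410$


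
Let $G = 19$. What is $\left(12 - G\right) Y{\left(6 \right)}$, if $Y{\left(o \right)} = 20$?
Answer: $-140$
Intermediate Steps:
$\left(12 - G\right) Y{\left(6 \right)} = \left(12 - 19\right) 20 = \left(-7\right) 20 = -140$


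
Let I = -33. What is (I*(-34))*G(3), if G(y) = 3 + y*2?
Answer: 10098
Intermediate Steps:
G(y) = 3 + 2*y
(I*(-34))*G(3) = (-33*(-34))*(3 + 2*3) = 1122*(3 + 6) = 1122*9 = 10098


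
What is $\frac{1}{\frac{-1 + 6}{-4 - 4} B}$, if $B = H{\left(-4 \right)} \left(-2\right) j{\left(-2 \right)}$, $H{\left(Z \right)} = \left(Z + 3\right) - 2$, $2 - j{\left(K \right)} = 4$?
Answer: $\frac{2}{15} \approx 0.13333$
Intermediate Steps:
$j{\left(K \right)} = -2$ ($j{\left(K \right)} = 2 - 4 = -2$)
$H{\left(Z \right)} = 1 + Z$ ($H{\left(Z \right)} = \left(3 + Z\right) - 2 = 1 + Z$)
$B = -12$ ($B = \left(1 - 4\right) \left(-2\right) \left(-2\right) = \left(-3\right) \left(-2\right) \left(-2\right) = 6 \left(-2\right) = -12$)
$\frac{1}{\frac{-1 + 6}{-4 - 4} B} = \frac{1}{\frac{-1 + 6}{-4 - 4} \left(-12\right)} = \frac{1}{\frac{5}{-8} \left(-12\right)} = \frac{1}{5 \left(- \frac{1}{8}\right) \left(-12\right)} = \frac{1}{\left(- \frac{5}{8}\right) \left(-12\right)} = \frac{1}{\frac{15}{2}} = \frac{2}{15}$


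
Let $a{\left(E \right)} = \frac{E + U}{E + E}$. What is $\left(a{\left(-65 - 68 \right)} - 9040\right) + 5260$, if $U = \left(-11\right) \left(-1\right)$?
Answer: $- \frac{502679}{133} \approx -3779.5$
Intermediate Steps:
$U = 11$
$a{\left(E \right)} = \frac{11 + E}{2 E}$ ($a{\left(E \right)} = \frac{E + 11}{E + E} = \frac{11 + E}{2 E}$)
$\left(a{\left(-65 - 68 \right)} - 9040\right) + 5260 = \left(\frac{11 - 133}{2 \left(-65 - 68\right)} - 9040\right) + 5260 = \left(\frac{11 - 133}{2 \left(-133\right)} - 9040\right) + 5260 = \left(\frac{1}{2} \left(- \frac{1}{133}\right) \left(-122\right) - 9040\right) + 5260 = \left(\frac{61}{133} - 9040\right) + 5260 = - \frac{1202259}{133} + 5260 = - \frac{502679}{133}$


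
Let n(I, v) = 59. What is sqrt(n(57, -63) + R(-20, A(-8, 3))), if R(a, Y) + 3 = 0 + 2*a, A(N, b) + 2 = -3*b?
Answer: 4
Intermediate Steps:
A(N, b) = -2 - 3*b
R(a, Y) = -3 + 2*a (R(a, Y) = -3 + (0 + 2*a) = -3 + 2*a)
sqrt(n(57, -63) + R(-20, A(-8, 3))) = sqrt(59 + (-3 + 2*(-20))) = sqrt(59 + (-3 - 40)) = sqrt(59 - 43) = sqrt(16) = 4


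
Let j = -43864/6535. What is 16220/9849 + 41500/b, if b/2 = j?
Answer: -667412618585/216008268 ≈ -3089.8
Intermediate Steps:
j = -43864/6535 (j = -43864*1/6535 = -43864/6535 ≈ -6.7122)
b = -87728/6535 (b = 2*(-43864/6535) = -87728/6535 ≈ -13.424)
16220/9849 + 41500/b = 16220/9849 + 41500/(-87728/6535) = 16220*(1/9849) + 41500*(-6535/87728) = 16220/9849 - 67800625/21932 = -667412618585/216008268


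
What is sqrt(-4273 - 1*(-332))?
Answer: I*sqrt(3941) ≈ 62.777*I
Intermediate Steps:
sqrt(-4273 - 1*(-332)) = sqrt(-4273 + 332) = sqrt(-3941) = I*sqrt(3941)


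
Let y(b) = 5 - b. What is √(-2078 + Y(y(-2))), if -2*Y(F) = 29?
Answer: 3*I*√930/2 ≈ 45.744*I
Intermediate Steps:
Y(F) = -29/2 (Y(F) = -½*29 = -29/2)
√(-2078 + Y(y(-2))) = √(-2078 - 29/2) = √(-4185/2) = 3*I*√930/2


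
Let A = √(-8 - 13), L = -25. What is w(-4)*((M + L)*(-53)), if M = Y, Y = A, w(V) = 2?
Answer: 2650 - 106*I*√21 ≈ 2650.0 - 485.75*I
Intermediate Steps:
A = I*√21 (A = √(-21) = I*√21 ≈ 4.5826*I)
Y = I*√21 ≈ 4.5826*I
M = I*√21 ≈ 4.5826*I
w(-4)*((M + L)*(-53)) = 2*((I*√21 - 25)*(-53)) = 2*((-25 + I*√21)*(-53)) = 2*(1325 - 53*I*√21) = 2650 - 106*I*√21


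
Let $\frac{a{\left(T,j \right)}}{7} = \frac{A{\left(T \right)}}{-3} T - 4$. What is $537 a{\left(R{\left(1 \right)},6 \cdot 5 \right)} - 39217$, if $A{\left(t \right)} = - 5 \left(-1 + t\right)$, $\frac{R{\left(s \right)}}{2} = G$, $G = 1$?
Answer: $-41723$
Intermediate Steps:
$R{\left(s \right)} = 2$ ($R{\left(s \right)} = 2 \cdot 1 = 2$)
$A{\left(t \right)} = 5 - 5 t$
$a{\left(T,j \right)} = -28 + 7 T \left(- \frac{5}{3} + \frac{5 T}{3}\right)$ ($a{\left(T,j \right)} = 7 \left(\frac{5 - 5 T}{-3} T - 4\right) = 7 \left(\left(5 - 5 T\right) \left(- \frac{1}{3}\right) T - 4\right) = 7 \left(\left(- \frac{5}{3} + \frac{5 T}{3}\right) T - 4\right) = 7 \left(T \left(- \frac{5}{3} + \frac{5 T}{3}\right) - 4\right) = 7 \left(-4 + T \left(- \frac{5}{3} + \frac{5 T}{3}\right)\right) = -28 + 7 T \left(- \frac{5}{3} + \frac{5 T}{3}\right)$)
$537 a{\left(R{\left(1 \right)},6 \cdot 5 \right)} - 39217 = 537 \left(-28 + \frac{35}{3} \cdot 2 \left(-1 + 2\right)\right) - 39217 = 537 \left(-28 + \frac{35}{3} \cdot 2 \cdot 1\right) - 39217 = 537 \left(-28 + \frac{70}{3}\right) - 39217 = 537 \left(- \frac{14}{3}\right) - 39217 = -2506 - 39217 = -41723$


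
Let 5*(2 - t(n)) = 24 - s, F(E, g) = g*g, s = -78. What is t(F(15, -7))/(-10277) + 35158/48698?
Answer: 905537023/1251173365 ≈ 0.72375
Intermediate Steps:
F(E, g) = g**2
t(n) = -92/5 (t(n) = 2 - (24 - 1*(-78))/5 = 2 - (24 + 78)/5 = 2 - 1/5*102 = 2 - 102/5 = -92/5)
t(F(15, -7))/(-10277) + 35158/48698 = -92/5/(-10277) + 35158/48698 = -92/5*(-1/10277) + 35158*(1/48698) = 92/51385 + 17579/24349 = 905537023/1251173365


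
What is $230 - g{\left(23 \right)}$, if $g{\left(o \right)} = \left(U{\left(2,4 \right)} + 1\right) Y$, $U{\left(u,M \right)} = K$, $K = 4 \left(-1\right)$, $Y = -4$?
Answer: $218$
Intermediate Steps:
$K = -4$
$U{\left(u,M \right)} = -4$
$g{\left(o \right)} = 12$ ($g{\left(o \right)} = \left(-4 + 1\right) \left(-4\right) = \left(-3\right) \left(-4\right) = 12$)
$230 - g{\left(23 \right)} = 230 - 12 = 218$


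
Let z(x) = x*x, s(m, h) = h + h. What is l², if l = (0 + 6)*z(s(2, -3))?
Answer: 46656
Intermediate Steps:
s(m, h) = 2*h
z(x) = x²
l = 216 (l = (0 + 6)*(2*(-3))² = 6*(-6)² = 6*36 = 216)
l² = 216² = 46656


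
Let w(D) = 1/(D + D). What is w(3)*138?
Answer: 23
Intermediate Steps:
w(D) = 1/(2*D)
w(3)*138 = ((½)/3)*138 = ((½)*(⅓))*138 = (⅙)*138 = 23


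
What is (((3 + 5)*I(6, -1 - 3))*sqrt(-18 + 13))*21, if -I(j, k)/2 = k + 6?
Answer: -672*I*sqrt(5) ≈ -1502.6*I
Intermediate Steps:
I(j, k) = -12 - 2*k (I(j, k) = -2*(k + 6) = -2*(6 + k) = -12 - 2*k)
(((3 + 5)*I(6, -1 - 3))*sqrt(-18 + 13))*21 = (((3 + 5)*(-12 - 2*(-1 - 3)))*sqrt(-18 + 13))*21 = ((8*(-12 - 2*(-4)))*sqrt(-5))*21 = ((8*(-12 + 8))*(I*sqrt(5)))*21 = ((8*(-4))*(I*sqrt(5)))*21 = -32*I*sqrt(5)*21 = -672*I*sqrt(5)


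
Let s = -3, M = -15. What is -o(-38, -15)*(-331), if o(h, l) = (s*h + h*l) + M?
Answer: 221439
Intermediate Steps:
o(h, l) = -15 - 3*h + h*l (o(h, l) = (-3*h + h*l) - 15 = -15 - 3*h + h*l)
-o(-38, -15)*(-331) = -(-15 - 3*(-38) - 38*(-15))*(-331) = -(-15 + 114 + 570)*(-331) = -669*(-331) = -1*(-221439) = 221439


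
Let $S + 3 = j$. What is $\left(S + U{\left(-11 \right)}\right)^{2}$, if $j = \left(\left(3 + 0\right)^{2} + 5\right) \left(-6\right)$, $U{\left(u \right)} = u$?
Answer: $9604$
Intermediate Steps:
$j = -84$ ($j = \left(3^{2} + 5\right) \left(-6\right) = \left(9 + 5\right) \left(-6\right) = 14 \left(-6\right) = -84$)
$S = -87$ ($S = -3 - 84 = -87$)
$\left(S + U{\left(-11 \right)}\right)^{2} = \left(-87 - 11\right)^{2} = \left(-98\right)^{2} = 9604$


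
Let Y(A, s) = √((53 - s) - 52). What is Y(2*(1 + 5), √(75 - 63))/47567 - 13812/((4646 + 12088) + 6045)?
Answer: -4604/7593 + √(1 - 2*√3)/47567 ≈ -0.60635 + 3.3001e-5*I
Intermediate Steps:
Y(A, s) = √(1 - s)
Y(2*(1 + 5), √(75 - 63))/47567 - 13812/((4646 + 12088) + 6045) = √(1 - √(75 - 63))/47567 - 13812/((4646 + 12088) + 6045) = √(1 - √12)*(1/47567) - 13812/(16734 + 6045) = √(1 - 2*√3)*(1/47567) - 13812/22779 = √(1 - 2*√3)*(1/47567) - 13812*1/22779 = √(1 - 2*√3)/47567 - 4604/7593 = -4604/7593 + √(1 - 2*√3)/47567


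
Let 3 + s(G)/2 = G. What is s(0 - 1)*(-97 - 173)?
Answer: 2160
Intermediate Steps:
s(G) = -6 + 2*G
s(0 - 1)*(-97 - 173) = (-6 + 2*(0 - 1))*(-97 - 173) = (-6 + 2*(-1))*(-270) = (-6 - 2)*(-270) = -8*(-270) = 2160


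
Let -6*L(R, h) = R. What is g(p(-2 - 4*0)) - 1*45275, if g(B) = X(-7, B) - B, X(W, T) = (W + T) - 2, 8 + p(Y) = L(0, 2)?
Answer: -45284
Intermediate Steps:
L(R, h) = -R/6
p(Y) = -8 (p(Y) = -8 - 1/6*0 = -8 + 0 = -8)
X(W, T) = -2 + T + W (X(W, T) = (T + W) - 2 = -2 + T + W)
g(B) = -9 (g(B) = (-2 + B - 7) - B = (-9 + B) - B = -9)
g(p(-2 - 4*0)) - 1*45275 = -9 - 1*45275 = -9 - 45275 = -45284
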